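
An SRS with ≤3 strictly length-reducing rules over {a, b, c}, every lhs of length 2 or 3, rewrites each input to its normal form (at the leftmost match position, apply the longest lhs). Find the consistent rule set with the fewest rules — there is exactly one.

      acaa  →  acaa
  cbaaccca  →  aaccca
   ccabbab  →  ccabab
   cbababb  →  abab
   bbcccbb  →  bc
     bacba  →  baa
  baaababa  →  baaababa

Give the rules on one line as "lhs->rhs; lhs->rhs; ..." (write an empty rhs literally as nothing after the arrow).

bb->b; cb->

  | acaa
  | cbaaccca => aaccca
  | ccabbab => ccabab
  | cbababb => ababb => abab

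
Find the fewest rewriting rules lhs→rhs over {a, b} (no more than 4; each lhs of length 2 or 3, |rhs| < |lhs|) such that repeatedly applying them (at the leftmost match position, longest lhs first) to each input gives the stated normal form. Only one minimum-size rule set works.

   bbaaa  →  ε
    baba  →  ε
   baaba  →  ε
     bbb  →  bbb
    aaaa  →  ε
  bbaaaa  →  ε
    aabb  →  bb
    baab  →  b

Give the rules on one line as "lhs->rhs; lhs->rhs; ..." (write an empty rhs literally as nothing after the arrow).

aa->; ba->; baa->

  | bbaaa => ba => ε
  | baba => ba => ε
  | baaba => ba => ε
  | bbb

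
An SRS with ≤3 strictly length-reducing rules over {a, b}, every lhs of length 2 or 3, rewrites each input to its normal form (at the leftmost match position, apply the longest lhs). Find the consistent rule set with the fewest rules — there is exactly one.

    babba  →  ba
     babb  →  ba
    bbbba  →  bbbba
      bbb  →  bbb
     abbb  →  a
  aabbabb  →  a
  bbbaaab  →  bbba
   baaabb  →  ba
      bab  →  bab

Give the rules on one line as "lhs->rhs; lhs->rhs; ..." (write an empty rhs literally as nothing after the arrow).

aa->a; aab->aa; abb->aa

  | babba => baaa => baa => ba
  | babb => baa => ba
  | bbbba
  | bbb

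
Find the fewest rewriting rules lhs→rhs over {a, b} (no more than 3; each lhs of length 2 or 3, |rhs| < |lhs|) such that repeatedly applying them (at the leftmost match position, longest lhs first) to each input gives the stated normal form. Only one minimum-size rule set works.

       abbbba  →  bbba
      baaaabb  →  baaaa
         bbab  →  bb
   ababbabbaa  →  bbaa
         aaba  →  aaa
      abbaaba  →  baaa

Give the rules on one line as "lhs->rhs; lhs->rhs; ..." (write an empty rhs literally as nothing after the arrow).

aab->aa; ab->

  | abbbba => bbba
  | baaaabb => baaaab => baaaa
  | bbab => bb
  | ababbabbaa => abbabbaa => babbaa => bbaa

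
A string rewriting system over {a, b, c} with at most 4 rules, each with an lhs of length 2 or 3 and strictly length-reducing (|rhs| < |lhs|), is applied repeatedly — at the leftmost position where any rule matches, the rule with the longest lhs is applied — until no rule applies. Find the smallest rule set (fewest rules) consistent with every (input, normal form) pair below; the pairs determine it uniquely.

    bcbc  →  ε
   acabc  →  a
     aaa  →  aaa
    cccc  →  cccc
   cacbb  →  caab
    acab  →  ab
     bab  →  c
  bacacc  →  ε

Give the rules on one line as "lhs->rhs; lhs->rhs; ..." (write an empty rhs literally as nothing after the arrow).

  | bcbc => bc => ε
  | acabc => abc => a
  | aaa
  | cccc

ac->; acb->aa; bab->c; bc->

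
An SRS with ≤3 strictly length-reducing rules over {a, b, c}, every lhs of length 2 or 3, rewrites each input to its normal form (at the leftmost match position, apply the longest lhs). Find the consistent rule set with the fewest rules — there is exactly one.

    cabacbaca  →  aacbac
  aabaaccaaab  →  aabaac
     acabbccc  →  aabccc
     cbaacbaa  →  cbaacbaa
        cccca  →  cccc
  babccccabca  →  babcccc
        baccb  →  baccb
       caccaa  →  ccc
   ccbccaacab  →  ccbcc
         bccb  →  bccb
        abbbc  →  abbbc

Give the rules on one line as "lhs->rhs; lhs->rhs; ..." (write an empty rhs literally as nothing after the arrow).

ca->c; cab->a

  | cabacbaca => aacbaca => aacbac
  | aabaaccaaab => aabaaccaab => aabaaccab => aabaaca => aabaac
  | acabbccc => aabccc
  | cbaacbaa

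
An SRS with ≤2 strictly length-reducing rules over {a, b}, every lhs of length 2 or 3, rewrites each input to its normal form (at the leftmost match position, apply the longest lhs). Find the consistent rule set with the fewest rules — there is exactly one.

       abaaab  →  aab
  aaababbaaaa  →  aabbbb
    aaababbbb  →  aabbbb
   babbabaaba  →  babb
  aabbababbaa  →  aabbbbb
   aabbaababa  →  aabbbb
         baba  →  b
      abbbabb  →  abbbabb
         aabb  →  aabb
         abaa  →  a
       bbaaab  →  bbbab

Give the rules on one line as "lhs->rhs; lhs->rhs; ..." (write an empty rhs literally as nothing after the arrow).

  | abaaab => aab
  | aaababbaaaa => aabbaaaa => aabbbaa => aabbbb
  | aaababbbb => aabbbb
  | babbabaaba => babbaba => babb

aba->; baa->bb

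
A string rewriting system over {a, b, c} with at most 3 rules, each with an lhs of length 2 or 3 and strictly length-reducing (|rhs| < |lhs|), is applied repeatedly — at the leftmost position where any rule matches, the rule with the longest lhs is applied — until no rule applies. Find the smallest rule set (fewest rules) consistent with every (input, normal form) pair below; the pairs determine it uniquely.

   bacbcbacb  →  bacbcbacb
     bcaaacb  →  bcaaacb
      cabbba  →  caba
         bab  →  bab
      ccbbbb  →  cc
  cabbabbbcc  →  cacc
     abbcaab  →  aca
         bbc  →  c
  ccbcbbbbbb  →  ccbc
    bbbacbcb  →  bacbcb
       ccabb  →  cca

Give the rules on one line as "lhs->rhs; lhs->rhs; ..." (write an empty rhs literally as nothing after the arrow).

aab->a; bb->

  | bacbcbacb
  | bcaaacb
  | cabbba => caba
  | bab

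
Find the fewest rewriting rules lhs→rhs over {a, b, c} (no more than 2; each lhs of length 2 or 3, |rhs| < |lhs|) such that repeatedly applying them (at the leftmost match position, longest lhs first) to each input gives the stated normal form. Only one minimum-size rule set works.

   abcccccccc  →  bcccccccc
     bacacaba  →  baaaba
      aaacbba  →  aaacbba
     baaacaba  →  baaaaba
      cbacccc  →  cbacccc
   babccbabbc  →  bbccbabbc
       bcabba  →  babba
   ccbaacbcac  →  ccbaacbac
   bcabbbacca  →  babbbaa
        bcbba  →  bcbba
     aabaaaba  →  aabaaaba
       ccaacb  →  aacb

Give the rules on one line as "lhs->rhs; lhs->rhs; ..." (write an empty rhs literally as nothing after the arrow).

abc->bc; ca->a

  | abcccccccc => bcccccccc
  | bacacaba => baacaba => baaaba
  | aaacbba
  | baaacaba => baaaaba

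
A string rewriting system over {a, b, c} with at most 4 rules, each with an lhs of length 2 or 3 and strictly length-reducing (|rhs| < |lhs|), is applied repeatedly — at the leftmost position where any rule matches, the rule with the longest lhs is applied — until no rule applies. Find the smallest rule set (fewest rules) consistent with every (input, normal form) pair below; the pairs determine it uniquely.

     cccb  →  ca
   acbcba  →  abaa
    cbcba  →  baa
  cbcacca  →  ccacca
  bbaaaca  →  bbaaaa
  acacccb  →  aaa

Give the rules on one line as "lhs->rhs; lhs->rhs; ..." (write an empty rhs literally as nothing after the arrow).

  | cccb => cba => ca
  | acbcba => accba => abaa
  | cbcba => ccba => baa
  | cbcacca => ccacca

aca->aa; cb->c; ccb->ba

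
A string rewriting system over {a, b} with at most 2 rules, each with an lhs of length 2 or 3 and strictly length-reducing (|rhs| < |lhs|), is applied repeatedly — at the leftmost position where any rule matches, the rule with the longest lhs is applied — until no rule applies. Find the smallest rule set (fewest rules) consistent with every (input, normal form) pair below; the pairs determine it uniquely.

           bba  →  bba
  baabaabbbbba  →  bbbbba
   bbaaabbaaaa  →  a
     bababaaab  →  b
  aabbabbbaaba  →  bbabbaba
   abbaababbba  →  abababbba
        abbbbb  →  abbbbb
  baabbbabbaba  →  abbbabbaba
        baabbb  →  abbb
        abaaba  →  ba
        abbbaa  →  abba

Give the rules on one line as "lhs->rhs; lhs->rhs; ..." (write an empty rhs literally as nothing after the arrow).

  | bba
  | baabaabbbbba => abaabbbbba => aabbbbba => bbbbba
  | bbaaabbaaaa => baabbaaaa => abbaaaa => abaaa => aaa => a
  | bababaaab => babaaab => baaab => aab => b

aa->; baa->a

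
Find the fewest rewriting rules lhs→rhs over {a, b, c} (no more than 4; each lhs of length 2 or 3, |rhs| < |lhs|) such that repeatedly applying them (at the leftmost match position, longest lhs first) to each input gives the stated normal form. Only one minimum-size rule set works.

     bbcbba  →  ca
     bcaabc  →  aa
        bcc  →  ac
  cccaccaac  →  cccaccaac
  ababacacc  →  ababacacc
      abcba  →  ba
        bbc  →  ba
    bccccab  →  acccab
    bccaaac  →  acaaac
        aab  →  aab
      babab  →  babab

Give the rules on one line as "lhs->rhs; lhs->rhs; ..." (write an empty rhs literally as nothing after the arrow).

abc->; bc->a; bcb->c

  | bbcbba => bcba => ca
  | bcaabc => aaabc => aa
  | bcc => ac
  | cccaccaac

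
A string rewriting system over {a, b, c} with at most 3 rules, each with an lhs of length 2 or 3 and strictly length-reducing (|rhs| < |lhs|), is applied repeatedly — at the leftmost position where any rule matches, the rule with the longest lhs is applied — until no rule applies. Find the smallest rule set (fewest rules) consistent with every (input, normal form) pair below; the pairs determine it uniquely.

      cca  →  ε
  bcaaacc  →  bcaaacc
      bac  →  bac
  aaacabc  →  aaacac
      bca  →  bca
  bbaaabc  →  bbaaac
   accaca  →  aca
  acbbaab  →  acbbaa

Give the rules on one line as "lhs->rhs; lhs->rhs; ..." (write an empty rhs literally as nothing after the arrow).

ab->a; cca->

  | cca => ε
  | bcaaacc
  | bac
  | aaacabc => aaacac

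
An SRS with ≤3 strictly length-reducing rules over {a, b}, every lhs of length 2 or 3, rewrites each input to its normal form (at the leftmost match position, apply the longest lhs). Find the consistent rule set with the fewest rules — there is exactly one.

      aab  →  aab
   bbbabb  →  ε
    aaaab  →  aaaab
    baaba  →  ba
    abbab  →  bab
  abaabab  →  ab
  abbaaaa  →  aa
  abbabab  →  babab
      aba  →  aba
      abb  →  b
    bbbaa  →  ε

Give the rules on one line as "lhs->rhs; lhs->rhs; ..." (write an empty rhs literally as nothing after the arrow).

abb->b; baa->bb; bb->

  | aab
  | bbbabb => babb => bb => ε
  | aaaab
  | baaba => bbba => ba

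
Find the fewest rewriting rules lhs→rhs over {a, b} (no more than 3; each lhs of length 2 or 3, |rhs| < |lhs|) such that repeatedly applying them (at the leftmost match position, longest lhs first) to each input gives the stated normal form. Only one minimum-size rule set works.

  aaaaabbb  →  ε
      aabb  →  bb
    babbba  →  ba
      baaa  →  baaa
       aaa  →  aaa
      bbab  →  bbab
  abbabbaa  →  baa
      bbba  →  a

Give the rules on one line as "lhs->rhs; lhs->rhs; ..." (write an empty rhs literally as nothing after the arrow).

abb->bb; bbb->

  | aaaaabbb => aaaabbb => aaabbb => aabbb => abbb => bbb => ε
  | aabb => abb => bb
  | babbba => bbbba => ba
  | baaa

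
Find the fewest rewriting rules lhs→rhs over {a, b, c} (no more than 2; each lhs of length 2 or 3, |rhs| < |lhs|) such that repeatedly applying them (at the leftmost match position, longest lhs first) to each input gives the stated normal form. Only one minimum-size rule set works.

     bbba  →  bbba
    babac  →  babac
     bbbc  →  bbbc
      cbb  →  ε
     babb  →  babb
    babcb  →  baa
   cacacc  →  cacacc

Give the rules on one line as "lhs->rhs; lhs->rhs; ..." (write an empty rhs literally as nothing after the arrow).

  | bbba
  | babac
  | bbbc
  | cbb => ε

bcb->a; cbb->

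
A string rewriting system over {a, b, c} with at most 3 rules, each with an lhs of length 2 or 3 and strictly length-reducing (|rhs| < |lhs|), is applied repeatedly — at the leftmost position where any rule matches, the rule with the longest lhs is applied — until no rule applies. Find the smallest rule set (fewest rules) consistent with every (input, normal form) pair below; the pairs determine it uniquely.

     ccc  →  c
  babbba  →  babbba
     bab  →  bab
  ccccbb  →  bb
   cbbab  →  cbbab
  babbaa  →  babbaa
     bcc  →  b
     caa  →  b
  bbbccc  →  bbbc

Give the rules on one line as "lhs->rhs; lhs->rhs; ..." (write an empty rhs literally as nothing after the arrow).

  | ccc => c
  | babbba
  | bab
  | ccccbb => ccbb => bb

caa->b; cc->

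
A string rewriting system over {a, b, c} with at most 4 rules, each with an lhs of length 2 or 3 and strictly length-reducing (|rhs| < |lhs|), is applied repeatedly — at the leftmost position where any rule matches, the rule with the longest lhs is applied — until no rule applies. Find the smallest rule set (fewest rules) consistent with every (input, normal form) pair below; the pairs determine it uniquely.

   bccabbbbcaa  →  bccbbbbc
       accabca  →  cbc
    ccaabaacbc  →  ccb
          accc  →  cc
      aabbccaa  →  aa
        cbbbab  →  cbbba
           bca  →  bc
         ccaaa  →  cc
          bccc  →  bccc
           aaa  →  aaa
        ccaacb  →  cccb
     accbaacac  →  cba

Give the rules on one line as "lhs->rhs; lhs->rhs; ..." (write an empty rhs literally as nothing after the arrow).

  | bccabbbbcaa => bccbbbbcaa => bccbbbbca => bccbbbbc
  | accabca => cabca => cbca => cbc
  | ccaabaacbc => ccabaacbc => ccbaacbc => ccbabc => ccbac => ccb
  | accc => cc

ab->a; ac->; ca->c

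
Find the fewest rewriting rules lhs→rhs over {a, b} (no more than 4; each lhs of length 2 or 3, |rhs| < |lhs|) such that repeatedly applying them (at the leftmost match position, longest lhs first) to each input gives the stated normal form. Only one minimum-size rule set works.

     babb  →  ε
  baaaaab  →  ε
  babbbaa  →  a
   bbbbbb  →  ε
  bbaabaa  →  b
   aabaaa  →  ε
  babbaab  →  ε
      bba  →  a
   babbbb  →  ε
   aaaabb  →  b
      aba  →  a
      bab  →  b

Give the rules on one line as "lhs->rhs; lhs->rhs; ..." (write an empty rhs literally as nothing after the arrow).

  | babb => bb => ε
  | baaaaab => aaaab => baab => ab => ε
  | babbbaa => bbbaa => baa => a
  | bbbbbb => bbbb => bb => ε

aa->b; ab->; ba->; bb->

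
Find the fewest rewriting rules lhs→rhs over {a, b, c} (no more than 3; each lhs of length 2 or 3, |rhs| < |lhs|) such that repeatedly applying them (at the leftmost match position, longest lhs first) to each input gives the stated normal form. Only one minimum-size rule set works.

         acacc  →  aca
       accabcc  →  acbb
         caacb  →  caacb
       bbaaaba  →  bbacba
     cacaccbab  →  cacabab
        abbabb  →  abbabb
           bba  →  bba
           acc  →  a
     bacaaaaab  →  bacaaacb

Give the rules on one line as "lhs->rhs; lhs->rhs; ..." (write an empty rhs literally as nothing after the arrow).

aab->cb; cc->; cca->cb

  | acacc => aca
  | accabcc => acbbcc => acbb
  | caacb
  | bbaaaba => bbacba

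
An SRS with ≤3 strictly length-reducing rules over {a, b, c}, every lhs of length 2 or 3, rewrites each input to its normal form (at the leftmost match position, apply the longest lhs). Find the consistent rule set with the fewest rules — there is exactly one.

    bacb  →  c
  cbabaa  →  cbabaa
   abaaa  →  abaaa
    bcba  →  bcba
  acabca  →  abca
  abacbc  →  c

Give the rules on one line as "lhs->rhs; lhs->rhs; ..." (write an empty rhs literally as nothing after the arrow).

ac->; bb->c

  | bacb => bb => c
  | cbabaa
  | abaaa
  | bcba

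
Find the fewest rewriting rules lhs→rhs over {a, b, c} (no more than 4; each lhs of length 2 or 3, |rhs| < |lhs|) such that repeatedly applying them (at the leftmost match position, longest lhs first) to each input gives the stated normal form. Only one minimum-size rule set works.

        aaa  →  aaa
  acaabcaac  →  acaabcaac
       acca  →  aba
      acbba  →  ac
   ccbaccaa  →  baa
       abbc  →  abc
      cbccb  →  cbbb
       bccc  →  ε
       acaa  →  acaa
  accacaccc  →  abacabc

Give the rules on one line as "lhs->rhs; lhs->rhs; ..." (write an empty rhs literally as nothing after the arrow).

abb->ab; bba->; bbc->; cc->b

  | aaa
  | acaabcaac
  | acca => aba
  | acbba => ac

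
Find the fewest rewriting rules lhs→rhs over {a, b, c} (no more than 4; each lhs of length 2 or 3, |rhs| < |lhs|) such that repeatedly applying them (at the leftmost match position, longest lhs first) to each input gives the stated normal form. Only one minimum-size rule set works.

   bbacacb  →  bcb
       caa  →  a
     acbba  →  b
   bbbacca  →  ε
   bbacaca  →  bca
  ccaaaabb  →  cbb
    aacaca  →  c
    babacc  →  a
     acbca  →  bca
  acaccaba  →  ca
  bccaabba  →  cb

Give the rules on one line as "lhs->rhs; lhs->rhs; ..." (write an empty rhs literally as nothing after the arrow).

aa->c; ac->; ba->; cc->a

  | bbacacb => bcacb => bcb
  | caa => cc => a
  | acbba => bba => b
  | bbbacca => bbcca => bbaa => ba => ε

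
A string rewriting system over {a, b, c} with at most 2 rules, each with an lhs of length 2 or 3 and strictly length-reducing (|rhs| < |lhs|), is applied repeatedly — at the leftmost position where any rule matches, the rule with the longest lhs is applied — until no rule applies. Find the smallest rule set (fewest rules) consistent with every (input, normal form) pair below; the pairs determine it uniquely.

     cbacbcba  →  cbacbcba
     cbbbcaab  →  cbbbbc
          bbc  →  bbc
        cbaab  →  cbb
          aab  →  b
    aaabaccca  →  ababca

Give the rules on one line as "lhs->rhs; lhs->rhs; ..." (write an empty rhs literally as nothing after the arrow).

aab->cc; cc->b

  | cbacbcba
  | cbbbcaab => cbbbccc => cbbbbc
  | bbc
  | cbaab => cbcc => cbb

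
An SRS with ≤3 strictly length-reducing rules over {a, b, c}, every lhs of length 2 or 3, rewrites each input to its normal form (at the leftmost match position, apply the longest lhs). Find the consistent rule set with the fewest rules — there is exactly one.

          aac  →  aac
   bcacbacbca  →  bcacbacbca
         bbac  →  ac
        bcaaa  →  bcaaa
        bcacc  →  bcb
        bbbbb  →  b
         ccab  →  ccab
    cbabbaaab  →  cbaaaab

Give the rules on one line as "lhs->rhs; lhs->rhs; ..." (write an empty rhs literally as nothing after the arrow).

acc->b; bb->

  | aac
  | bcacbacbca
  | bbac => ac
  | bcaaa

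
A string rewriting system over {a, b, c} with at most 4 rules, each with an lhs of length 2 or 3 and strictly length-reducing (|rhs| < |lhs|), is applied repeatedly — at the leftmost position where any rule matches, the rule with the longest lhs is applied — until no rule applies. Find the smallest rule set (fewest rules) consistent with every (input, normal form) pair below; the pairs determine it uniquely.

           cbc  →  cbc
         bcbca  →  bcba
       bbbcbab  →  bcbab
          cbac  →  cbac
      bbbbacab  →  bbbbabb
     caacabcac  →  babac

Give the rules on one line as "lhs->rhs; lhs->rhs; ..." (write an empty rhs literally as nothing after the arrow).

  | cbc
  | bcbca => bcba
  | bbbcbab => bbcbab => bcbab
  | cbac

bbc->bc; bca->ba; ca->b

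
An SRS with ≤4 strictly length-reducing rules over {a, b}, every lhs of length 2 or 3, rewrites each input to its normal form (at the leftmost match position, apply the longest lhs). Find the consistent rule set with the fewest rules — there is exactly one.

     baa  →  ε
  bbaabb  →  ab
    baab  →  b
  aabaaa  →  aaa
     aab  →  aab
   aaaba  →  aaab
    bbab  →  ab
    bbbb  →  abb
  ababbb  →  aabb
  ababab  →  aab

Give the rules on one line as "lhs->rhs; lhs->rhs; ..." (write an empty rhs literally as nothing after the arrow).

  | baa => ε
  | bbaabb => bbb => ab
  | baab => b
  | aabaaa => aaa

ba->b; baa->; bbb->ab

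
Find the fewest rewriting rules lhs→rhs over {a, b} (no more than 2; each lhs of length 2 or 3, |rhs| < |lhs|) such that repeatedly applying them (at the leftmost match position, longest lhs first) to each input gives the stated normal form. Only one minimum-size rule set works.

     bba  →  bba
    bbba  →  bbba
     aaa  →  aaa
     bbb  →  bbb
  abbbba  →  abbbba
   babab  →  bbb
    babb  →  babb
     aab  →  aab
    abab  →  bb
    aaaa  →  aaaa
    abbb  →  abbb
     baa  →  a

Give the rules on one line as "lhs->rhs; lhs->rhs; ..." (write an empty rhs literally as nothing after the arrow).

  | bba
  | bbba
  | aaa
  | bbb

aba->b; baa->a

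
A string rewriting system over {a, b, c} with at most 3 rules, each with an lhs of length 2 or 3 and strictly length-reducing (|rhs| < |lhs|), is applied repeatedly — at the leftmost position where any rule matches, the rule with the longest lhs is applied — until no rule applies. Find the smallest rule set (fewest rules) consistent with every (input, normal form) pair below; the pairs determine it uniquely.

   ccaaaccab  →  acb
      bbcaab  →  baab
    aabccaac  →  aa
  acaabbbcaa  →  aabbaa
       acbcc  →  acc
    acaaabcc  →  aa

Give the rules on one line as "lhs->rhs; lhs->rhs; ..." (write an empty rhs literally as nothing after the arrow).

  | ccaaaccab => caaccab => accab => acb
  | bbcaab => baab
  | aabccaac => aacaac => aaac => aa
  | acaabbbcaa => aabbbcaa => aabbaa

aac->a; bc->; ca->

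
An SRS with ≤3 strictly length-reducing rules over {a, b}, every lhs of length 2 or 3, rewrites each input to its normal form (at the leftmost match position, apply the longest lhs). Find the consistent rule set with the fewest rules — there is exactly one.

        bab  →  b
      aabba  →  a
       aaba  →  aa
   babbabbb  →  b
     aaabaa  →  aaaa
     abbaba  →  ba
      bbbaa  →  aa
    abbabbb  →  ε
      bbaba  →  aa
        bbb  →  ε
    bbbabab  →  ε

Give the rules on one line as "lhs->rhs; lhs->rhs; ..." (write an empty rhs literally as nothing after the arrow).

  | bab => b
  | aabba => aba => a
  | aaba => aa
  | babbabbb => bbabbb => aabbb => abb => b

ab->; bb->a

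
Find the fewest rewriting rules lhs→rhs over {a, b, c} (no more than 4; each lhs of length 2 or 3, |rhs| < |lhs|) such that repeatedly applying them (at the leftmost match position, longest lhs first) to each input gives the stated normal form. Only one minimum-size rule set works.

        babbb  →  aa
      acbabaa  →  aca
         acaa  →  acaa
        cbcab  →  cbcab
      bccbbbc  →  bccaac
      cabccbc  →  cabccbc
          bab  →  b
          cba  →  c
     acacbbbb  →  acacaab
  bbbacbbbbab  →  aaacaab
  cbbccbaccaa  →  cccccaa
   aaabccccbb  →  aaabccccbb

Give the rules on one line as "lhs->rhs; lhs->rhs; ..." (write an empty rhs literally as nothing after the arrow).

ba->; bbb->aa; bbc->c

  | babbb => bbb => aa
  | acbabaa => acbaa => aca
  | acaa
  | cbcab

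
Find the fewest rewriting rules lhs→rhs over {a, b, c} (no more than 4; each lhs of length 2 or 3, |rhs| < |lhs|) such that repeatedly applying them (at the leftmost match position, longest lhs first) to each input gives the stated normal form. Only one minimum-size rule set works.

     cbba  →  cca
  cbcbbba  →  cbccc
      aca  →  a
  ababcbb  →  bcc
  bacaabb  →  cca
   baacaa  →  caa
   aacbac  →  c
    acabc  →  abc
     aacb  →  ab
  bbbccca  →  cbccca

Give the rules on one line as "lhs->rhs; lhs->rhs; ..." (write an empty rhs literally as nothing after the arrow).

  | cbba => cca
  | cbcbbba => cbccba => cbccc
  | aca => a
  | ababcbb => acbcbb => bcbb => bcc

ac->; ba->c; bb->c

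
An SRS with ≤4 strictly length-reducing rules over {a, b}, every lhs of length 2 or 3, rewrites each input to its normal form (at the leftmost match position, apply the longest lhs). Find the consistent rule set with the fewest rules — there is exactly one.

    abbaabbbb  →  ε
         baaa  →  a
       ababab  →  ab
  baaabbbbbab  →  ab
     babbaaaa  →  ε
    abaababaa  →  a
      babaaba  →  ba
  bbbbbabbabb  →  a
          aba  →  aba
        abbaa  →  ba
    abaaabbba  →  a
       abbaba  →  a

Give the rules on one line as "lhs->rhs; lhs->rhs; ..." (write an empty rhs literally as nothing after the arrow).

aa->b; bab->b; bb->

  | abbaabbbb => aaabbbb => babbbb => bbbb => bb => ε
  | baaa => bba => a
  | ababab => abab => ab
  | baaabbbbbab => bbabbbbbab => abbbbbab => abbbab => abab => ab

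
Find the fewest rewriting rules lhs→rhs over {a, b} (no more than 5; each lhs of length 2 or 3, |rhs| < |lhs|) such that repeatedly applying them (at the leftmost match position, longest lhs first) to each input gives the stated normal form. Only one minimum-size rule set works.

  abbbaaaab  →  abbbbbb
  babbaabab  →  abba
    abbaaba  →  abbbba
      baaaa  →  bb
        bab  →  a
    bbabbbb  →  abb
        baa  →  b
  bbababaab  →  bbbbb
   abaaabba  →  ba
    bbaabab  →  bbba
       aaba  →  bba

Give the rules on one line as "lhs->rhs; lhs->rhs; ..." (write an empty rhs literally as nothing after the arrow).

  | abbbaaaab => abbbbaab => abbbbbb
  | babbaabab => abaabab => abbbab => abba
  | abbaaba => abbbba
  | baaaa => bbaa => bb

aa->; aaa->ba; aab->bb; bab->a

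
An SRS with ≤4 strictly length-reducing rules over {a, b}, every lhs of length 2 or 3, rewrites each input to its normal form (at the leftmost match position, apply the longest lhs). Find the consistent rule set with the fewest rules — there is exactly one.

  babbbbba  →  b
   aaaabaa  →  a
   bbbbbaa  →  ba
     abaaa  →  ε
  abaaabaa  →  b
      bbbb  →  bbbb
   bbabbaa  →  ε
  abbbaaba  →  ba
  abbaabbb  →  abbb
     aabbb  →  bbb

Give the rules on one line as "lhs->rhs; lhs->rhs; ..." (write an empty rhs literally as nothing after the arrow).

aa->; aaa->; aba->; bba->aa

  | babbbbba => babbbaa => babaaa => baa => b
  | aaaabaa => abaa => a
  | bbbbbaa => bbbaaa => baaaa => ba
  | abaaa => aa => ε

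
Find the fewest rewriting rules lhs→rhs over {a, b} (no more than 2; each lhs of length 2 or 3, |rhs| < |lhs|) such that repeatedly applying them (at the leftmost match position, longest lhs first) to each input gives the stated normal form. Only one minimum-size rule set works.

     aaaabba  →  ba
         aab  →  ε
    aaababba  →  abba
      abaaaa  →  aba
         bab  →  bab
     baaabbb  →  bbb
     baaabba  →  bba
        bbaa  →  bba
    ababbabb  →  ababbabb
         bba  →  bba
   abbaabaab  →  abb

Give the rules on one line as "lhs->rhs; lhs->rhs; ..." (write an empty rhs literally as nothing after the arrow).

  | aaaabba => aaabba => aabba => ba
  | aab => ε
  | aaababba => aababba => abba
  | abaaaa => abaaa => abaa => aba

aa->a; aab->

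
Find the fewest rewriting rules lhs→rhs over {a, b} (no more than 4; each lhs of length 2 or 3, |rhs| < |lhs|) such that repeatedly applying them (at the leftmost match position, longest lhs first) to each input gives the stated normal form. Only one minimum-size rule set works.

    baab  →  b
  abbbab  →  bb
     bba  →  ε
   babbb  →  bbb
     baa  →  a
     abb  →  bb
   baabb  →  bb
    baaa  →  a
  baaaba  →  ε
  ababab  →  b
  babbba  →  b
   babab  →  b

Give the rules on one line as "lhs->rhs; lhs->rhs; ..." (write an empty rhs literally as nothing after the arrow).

  | baab => ab => b
  | abbbab => bbbab => bb
  | bba => ε
  | babbb => bbb

aa->a; ab->b; ba->; bba->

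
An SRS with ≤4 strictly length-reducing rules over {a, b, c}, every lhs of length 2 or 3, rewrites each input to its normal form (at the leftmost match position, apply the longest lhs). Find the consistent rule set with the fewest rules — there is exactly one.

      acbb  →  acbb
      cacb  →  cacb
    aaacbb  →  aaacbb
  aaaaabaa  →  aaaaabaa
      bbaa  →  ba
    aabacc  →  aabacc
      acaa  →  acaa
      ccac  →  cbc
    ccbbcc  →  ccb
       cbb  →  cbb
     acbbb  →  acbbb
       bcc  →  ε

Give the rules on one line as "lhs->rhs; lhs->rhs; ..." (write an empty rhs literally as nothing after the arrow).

  | acbb
  | cacb
  | aaacbb
  | aaaaabaa

bba->b; bcc->; cca->cb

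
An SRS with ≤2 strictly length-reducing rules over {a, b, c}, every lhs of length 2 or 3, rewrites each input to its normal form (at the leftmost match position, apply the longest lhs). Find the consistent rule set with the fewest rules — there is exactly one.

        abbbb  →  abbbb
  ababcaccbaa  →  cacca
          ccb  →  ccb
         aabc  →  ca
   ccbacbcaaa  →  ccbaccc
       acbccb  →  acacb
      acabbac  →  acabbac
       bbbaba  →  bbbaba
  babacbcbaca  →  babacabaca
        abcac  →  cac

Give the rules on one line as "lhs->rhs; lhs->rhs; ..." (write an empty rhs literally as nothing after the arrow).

  | abbbb
  | ababcaccbaa => abaaaccbaa => abcaccbaa => aaaccbaa => caccbaa => caccbc => cacca
  | ccb
  | aabc => cbc => ca

aa->c; bc->a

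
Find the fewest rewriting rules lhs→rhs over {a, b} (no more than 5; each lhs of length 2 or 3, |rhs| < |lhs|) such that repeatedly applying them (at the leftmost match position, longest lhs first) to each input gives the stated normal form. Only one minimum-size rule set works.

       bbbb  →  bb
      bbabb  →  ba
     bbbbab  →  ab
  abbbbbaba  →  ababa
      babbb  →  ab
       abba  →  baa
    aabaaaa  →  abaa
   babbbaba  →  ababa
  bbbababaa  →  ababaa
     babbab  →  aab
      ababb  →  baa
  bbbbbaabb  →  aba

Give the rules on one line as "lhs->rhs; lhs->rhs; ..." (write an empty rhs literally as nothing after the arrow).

aaa->b; abb->ba; bba->a; bbb->bb

  | bbbb => bbb => bb
  | bbabb => abb => ba
  | bbbbab => bbbab => bbab => ab
  | abbbbbaba => babbbaba => bbababa => ababa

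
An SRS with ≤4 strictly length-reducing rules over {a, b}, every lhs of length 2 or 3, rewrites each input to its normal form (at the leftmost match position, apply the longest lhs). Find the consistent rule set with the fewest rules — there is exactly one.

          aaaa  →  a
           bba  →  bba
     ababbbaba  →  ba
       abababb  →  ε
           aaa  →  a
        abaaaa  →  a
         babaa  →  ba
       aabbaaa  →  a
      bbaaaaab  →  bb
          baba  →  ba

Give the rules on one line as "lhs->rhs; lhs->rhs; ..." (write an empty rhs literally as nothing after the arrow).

aa->a; ab->; abb->

  | aaaa => aaa => aa => a
  | bba
  | ababbbaba => abbbaba => baba => ba
  | abababb => ababb => abb => ε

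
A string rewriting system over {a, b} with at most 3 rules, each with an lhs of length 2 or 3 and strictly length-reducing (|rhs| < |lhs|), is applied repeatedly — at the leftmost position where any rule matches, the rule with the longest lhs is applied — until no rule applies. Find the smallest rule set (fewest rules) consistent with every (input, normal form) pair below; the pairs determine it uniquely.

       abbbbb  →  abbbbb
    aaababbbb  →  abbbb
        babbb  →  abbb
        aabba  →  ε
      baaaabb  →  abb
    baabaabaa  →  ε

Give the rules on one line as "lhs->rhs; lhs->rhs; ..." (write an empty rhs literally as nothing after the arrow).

  | abbbbb
  | aaababbbb => babbbb => abbbb
  | babbb => abbb
  | aabba => aaba => aaa => ε

aaa->; ba->a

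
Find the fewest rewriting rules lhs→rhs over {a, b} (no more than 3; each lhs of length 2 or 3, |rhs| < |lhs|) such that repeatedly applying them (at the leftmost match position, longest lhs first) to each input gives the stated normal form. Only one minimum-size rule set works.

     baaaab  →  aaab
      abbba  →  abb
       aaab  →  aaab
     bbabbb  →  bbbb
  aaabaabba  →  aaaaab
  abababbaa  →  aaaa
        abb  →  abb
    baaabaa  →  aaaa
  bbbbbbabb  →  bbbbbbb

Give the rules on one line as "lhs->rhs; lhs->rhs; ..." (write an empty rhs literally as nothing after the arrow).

  | baaaab => aaab
  | abbba => abb
  | aaab
  | bbabbb => bbbb

aba->aa; ba->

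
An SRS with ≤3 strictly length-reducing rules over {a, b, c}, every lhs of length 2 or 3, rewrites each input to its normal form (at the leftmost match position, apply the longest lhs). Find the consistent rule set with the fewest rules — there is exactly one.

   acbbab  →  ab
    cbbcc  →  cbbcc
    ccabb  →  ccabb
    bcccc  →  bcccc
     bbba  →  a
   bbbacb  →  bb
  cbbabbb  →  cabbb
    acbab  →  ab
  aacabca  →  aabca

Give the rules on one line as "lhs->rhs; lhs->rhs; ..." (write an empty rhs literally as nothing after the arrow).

ac->b; ba->a

  | acbbab => bbbab => bbab => bab => ab
  | cbbcc
  | ccabb
  | bcccc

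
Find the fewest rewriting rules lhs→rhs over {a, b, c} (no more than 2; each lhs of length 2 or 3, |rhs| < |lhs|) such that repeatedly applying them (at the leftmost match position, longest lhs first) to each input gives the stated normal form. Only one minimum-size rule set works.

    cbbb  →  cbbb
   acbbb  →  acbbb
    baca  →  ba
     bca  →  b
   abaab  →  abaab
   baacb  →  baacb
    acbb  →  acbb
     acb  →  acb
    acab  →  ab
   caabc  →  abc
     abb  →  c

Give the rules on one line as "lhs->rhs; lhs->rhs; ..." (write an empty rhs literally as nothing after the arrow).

abb->c; ca->

  | cbbb
  | acbbb
  | baca => ba
  | bca => b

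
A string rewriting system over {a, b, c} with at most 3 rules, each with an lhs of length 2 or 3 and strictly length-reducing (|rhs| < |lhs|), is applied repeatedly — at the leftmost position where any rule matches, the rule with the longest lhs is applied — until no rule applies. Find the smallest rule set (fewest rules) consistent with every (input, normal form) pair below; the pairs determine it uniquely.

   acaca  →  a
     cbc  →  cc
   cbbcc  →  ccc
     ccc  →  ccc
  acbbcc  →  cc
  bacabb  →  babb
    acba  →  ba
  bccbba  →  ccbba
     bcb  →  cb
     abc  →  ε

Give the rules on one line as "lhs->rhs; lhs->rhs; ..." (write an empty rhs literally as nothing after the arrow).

  | acaca => aca => a
  | cbc => cc
  | cbbcc => cbcc => ccc
  | ccc

ac->; bc->c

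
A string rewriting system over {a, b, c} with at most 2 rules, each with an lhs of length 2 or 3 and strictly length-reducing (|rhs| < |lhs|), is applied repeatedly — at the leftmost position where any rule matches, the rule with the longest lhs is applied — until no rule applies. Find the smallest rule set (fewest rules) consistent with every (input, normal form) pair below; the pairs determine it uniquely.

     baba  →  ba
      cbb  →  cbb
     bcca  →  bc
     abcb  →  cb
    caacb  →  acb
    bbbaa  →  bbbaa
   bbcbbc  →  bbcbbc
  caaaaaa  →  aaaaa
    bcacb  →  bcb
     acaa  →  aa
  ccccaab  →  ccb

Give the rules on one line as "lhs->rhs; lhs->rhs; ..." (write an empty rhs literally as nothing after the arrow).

  | baba => ba
  | cbb
  | bcca => bc
  | abcb => cb

ab->; ca->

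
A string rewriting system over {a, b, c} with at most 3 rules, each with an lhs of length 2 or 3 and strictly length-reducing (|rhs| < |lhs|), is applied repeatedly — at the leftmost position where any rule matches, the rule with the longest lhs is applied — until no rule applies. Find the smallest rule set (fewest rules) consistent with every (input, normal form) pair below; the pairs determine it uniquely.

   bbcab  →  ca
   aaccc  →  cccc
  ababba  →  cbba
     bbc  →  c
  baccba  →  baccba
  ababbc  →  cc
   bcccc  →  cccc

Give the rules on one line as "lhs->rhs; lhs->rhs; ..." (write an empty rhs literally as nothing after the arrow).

  | bbcab => bcab => cab => ca
  | aaccc => cccc
  | ababba => aabba => cbba
  | bbc => bc => c

aa->c; ab->a; bc->c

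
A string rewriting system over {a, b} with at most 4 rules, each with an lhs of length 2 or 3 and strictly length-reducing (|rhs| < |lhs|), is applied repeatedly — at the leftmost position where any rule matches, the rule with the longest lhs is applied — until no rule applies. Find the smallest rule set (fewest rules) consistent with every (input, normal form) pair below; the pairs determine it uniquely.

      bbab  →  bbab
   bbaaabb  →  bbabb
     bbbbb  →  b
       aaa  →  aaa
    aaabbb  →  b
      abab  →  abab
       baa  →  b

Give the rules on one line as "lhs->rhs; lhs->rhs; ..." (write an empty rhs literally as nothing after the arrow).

  | bbab
  | bbaaabb => bbabb
  | bbbbb => abbb => aab => b
  | aaa

aab->b; baa->b; bbb->ab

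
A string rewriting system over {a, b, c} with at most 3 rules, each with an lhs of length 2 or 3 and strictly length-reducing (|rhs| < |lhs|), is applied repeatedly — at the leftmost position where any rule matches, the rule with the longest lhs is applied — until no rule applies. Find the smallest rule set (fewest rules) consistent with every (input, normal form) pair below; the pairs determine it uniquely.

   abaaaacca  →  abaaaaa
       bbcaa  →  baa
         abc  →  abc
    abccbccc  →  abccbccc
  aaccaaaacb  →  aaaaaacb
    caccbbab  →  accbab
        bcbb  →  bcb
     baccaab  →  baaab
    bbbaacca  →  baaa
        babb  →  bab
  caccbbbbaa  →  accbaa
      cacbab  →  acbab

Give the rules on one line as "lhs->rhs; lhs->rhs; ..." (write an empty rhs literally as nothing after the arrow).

bb->b; ca->a

  | abaaaacca => abaaaaca => abaaaaa
  | bbcaa => bcaa => baa
  | abc
  | abccbccc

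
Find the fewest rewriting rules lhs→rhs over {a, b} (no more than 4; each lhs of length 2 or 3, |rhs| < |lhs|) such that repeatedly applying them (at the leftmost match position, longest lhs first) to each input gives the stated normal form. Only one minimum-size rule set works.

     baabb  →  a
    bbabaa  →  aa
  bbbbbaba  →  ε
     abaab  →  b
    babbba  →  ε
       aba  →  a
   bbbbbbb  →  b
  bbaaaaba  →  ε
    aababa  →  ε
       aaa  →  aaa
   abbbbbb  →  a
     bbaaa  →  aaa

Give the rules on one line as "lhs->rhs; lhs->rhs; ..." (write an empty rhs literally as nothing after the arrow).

  | baabb => abb => a
  | bbabaa => abaa => aa
  | bbbbbaba => bbbaba => baba => ba => ε
  | abaab => aab => b

aab->b; ba->; bb->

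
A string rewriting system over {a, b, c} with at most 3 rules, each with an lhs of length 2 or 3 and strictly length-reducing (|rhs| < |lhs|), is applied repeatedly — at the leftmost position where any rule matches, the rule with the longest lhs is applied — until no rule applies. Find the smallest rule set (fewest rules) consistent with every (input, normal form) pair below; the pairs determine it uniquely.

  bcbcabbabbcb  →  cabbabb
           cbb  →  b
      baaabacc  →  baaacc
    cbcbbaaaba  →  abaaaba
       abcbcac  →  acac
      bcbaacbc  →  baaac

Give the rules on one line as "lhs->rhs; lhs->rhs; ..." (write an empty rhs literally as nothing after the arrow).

bac->c; cb->; cbc->ac

  | bcbcabbabbcb => bacabbabbcb => cabbabbcb => cabbabb
  | cbb => b
  | baaabacc => baaacc
  | cbcbbaaaba => acbbaaaba => abaaaba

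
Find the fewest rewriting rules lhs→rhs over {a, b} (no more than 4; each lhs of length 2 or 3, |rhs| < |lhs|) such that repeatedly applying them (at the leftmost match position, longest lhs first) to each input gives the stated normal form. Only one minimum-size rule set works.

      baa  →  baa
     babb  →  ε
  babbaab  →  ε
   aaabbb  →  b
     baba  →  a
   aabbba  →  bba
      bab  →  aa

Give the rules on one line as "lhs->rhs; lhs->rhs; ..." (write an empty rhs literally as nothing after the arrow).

  | baa
  | babb => aab => ε
  | babbaab => aabaab => aab => ε
  | aaabbb => abbb => b

aaa->a; aab->; abb->; bab->aa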